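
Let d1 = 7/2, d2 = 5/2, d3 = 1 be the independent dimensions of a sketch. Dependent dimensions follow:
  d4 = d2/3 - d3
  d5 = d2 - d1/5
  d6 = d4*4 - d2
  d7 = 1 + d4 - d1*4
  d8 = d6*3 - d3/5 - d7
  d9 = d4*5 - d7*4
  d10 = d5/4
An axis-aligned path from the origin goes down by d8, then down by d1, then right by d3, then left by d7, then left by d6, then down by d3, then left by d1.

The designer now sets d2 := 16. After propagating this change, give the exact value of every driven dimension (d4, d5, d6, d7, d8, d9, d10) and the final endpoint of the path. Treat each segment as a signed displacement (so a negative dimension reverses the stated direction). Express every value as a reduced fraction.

Apply edit: d2 := 16
  d4 = d2/3 - d3 = 13/3
  d5 = d2 - d1/5 = 153/10
  d6 = d4*4 - d2 = 4/3
  d7 = 1 + d4 - d1*4 = -26/3
  d8 = d6*3 - d3/5 - d7 = 187/15
  d9 = d4*5 - d7*4 = 169/3
  d10 = d5/4 = 153/40
Walk from origin (0, 0):
  seg 1: down by d8 = 187/15 → (0, -187/15)
  seg 2: down by d1 = 7/2 → (0, -479/30)
  seg 3: right by d3 = 1 → (1, -479/30)
  seg 4: left by d7 = -26/3 → (29/3, -479/30)
  seg 5: left by d6 = 4/3 → (25/3, -479/30)
  seg 6: down by d3 = 1 → (25/3, -509/30)
  seg 7: left by d1 = 7/2 → (29/6, -509/30)

d4 = 13/3
d5 = 153/10
d6 = 4/3
d7 = -26/3
d8 = 187/15
d9 = 169/3
d10 = 153/40
endpoint = (29/6, -509/30)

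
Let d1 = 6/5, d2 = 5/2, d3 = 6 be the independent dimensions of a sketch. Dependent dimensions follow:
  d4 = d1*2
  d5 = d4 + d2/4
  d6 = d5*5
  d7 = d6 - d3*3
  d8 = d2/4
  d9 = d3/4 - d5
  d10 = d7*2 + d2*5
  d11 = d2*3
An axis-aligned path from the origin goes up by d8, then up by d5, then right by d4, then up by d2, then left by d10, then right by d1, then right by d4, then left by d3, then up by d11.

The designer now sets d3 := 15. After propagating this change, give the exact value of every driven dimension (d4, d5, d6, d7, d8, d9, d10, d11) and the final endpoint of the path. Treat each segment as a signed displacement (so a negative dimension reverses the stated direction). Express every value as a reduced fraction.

Apply edit: d3 := 15
  d4 = d1*2 = 12/5
  d5 = d4 + d2/4 = 121/40
  d6 = d5*5 = 121/8
  d7 = d6 - d3*3 = -239/8
  d8 = d2/4 = 5/8
  d9 = d3/4 - d5 = 29/40
  d10 = d7*2 + d2*5 = -189/4
  d11 = d2*3 = 15/2
Walk from origin (0, 0):
  seg 1: up by d8 = 5/8 → (0, 5/8)
  seg 2: up by d5 = 121/40 → (0, 73/20)
  seg 3: right by d4 = 12/5 → (12/5, 73/20)
  seg 4: up by d2 = 5/2 → (12/5, 123/20)
  seg 5: left by d10 = -189/4 → (993/20, 123/20)
  seg 6: right by d1 = 6/5 → (1017/20, 123/20)
  seg 7: right by d4 = 12/5 → (213/4, 123/20)
  seg 8: left by d3 = 15 → (153/4, 123/20)
  seg 9: up by d11 = 15/2 → (153/4, 273/20)

d4 = 12/5
d5 = 121/40
d6 = 121/8
d7 = -239/8
d8 = 5/8
d9 = 29/40
d10 = -189/4
d11 = 15/2
endpoint = (153/4, 273/20)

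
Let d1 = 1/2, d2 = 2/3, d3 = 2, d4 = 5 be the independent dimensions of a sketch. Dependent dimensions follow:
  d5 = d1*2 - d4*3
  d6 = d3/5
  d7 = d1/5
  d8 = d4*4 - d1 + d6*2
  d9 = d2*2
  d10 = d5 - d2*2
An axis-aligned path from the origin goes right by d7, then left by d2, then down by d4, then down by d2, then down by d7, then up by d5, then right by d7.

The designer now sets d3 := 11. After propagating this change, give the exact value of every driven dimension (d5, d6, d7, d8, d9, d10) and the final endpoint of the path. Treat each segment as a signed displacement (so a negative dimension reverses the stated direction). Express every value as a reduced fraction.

d5 = -14
d6 = 11/5
d7 = 1/10
d8 = 239/10
d9 = 4/3
d10 = -46/3
endpoint = (-7/15, -593/30)

Apply edit: d3 := 11
  d5 = d1*2 - d4*3 = -14
  d6 = d3/5 = 11/5
  d7 = d1/5 = 1/10
  d8 = d4*4 - d1 + d6*2 = 239/10
  d9 = d2*2 = 4/3
  d10 = d5 - d2*2 = -46/3
Walk from origin (0, 0):
  seg 1: right by d7 = 1/10 → (1/10, 0)
  seg 2: left by d2 = 2/3 → (-17/30, 0)
  seg 3: down by d4 = 5 → (-17/30, -5)
  seg 4: down by d2 = 2/3 → (-17/30, -17/3)
  seg 5: down by d7 = 1/10 → (-17/30, -173/30)
  seg 6: up by d5 = -14 → (-17/30, -593/30)
  seg 7: right by d7 = 1/10 → (-7/15, -593/30)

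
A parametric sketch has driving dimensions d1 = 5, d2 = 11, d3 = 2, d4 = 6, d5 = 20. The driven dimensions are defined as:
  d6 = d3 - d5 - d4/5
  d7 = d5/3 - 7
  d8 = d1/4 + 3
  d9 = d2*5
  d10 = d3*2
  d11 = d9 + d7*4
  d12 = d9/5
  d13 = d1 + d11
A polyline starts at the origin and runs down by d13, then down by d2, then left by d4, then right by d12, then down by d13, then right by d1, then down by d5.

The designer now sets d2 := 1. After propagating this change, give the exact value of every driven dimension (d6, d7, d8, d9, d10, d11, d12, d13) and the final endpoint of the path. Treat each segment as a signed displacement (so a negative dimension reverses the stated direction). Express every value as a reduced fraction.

Apply edit: d2 := 1
  d6 = d3 - d5 - d4/5 = -96/5
  d7 = d5/3 - 7 = -1/3
  d8 = d1/4 + 3 = 17/4
  d9 = d2*5 = 5
  d10 = d3*2 = 4
  d11 = d9 + d7*4 = 11/3
  d12 = d9/5 = 1
  d13 = d1 + d11 = 26/3
Walk from origin (0, 0):
  seg 1: down by d13 = 26/3 → (0, -26/3)
  seg 2: down by d2 = 1 → (0, -29/3)
  seg 3: left by d4 = 6 → (-6, -29/3)
  seg 4: right by d12 = 1 → (-5, -29/3)
  seg 5: down by d13 = 26/3 → (-5, -55/3)
  seg 6: right by d1 = 5 → (0, -55/3)
  seg 7: down by d5 = 20 → (0, -115/3)

d6 = -96/5
d7 = -1/3
d8 = 17/4
d9 = 5
d10 = 4
d11 = 11/3
d12 = 1
d13 = 26/3
endpoint = (0, -115/3)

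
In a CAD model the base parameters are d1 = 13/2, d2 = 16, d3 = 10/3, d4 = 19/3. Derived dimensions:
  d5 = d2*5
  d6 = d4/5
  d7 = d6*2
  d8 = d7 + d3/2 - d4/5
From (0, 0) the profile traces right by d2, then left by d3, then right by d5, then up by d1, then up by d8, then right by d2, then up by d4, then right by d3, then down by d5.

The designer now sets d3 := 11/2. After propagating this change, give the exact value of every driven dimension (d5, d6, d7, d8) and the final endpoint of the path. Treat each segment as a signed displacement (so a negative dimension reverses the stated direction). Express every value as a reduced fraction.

Apply edit: d3 := 11/2
  d5 = d2*5 = 80
  d6 = d4/5 = 19/15
  d7 = d6*2 = 38/15
  d8 = d7 + d3/2 - d4/5 = 241/60
Walk from origin (0, 0):
  seg 1: right by d2 = 16 → (16, 0)
  seg 2: left by d3 = 11/2 → (21/2, 0)
  seg 3: right by d5 = 80 → (181/2, 0)
  seg 4: up by d1 = 13/2 → (181/2, 13/2)
  seg 5: up by d8 = 241/60 → (181/2, 631/60)
  seg 6: right by d2 = 16 → (213/2, 631/60)
  seg 7: up by d4 = 19/3 → (213/2, 337/20)
  seg 8: right by d3 = 11/2 → (112, 337/20)
  seg 9: down by d5 = 80 → (112, -1263/20)

d5 = 80
d6 = 19/15
d7 = 38/15
d8 = 241/60
endpoint = (112, -1263/20)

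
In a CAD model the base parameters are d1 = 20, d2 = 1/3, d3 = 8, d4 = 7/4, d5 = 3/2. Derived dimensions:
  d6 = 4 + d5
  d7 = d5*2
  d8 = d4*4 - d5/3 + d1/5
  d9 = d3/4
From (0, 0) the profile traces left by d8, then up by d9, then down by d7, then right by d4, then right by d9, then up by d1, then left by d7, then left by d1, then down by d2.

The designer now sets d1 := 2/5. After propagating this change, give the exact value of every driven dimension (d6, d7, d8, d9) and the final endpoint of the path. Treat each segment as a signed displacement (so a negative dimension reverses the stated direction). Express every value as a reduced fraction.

Apply edit: d1 := 2/5
  d6 = 4 + d5 = 11/2
  d7 = d5*2 = 3
  d8 = d4*4 - d5/3 + d1/5 = 329/50
  d9 = d3/4 = 2
Walk from origin (0, 0):
  seg 1: left by d8 = 329/50 → (-329/50, 0)
  seg 2: up by d9 = 2 → (-329/50, 2)
  seg 3: down by d7 = 3 → (-329/50, -1)
  seg 4: right by d4 = 7/4 → (-483/100, -1)
  seg 5: right by d9 = 2 → (-283/100, -1)
  seg 6: up by d1 = 2/5 → (-283/100, -3/5)
  seg 7: left by d7 = 3 → (-583/100, -3/5)
  seg 8: left by d1 = 2/5 → (-623/100, -3/5)
  seg 9: down by d2 = 1/3 → (-623/100, -14/15)

d6 = 11/2
d7 = 3
d8 = 329/50
d9 = 2
endpoint = (-623/100, -14/15)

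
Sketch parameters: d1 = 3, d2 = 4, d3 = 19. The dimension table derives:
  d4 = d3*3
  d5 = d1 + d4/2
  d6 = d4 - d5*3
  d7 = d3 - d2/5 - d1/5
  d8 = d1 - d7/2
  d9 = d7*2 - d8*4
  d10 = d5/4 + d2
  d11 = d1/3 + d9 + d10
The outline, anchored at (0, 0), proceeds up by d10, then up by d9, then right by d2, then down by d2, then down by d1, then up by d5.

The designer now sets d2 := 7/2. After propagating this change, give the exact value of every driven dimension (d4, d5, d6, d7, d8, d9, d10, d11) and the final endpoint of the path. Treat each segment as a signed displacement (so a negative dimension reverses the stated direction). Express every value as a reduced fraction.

Apply edit: d2 := 7/2
  d4 = d3*3 = 57
  d5 = d1 + d4/2 = 63/2
  d6 = d4 - d5*3 = -75/2
  d7 = d3 - d2/5 - d1/5 = 177/10
  d8 = d1 - d7/2 = -117/20
  d9 = d7*2 - d8*4 = 294/5
  d10 = d5/4 + d2 = 91/8
  d11 = d1/3 + d9 + d10 = 2847/40
Walk from origin (0, 0):
  seg 1: up by d10 = 91/8 → (0, 91/8)
  seg 2: up by d9 = 294/5 → (0, 2807/40)
  seg 3: right by d2 = 7/2 → (7/2, 2807/40)
  seg 4: down by d2 = 7/2 → (7/2, 2667/40)
  seg 5: down by d1 = 3 → (7/2, 2547/40)
  seg 6: up by d5 = 63/2 → (7/2, 3807/40)

d4 = 57
d5 = 63/2
d6 = -75/2
d7 = 177/10
d8 = -117/20
d9 = 294/5
d10 = 91/8
d11 = 2847/40
endpoint = (7/2, 3807/40)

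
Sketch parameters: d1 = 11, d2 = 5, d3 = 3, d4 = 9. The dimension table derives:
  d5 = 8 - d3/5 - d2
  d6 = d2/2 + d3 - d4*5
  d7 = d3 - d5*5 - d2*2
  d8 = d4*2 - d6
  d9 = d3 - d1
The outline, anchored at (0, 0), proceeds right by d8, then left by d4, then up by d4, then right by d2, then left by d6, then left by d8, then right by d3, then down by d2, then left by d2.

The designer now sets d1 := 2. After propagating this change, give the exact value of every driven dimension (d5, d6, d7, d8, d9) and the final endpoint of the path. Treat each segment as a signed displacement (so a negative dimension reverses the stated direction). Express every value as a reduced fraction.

Apply edit: d1 := 2
  d5 = 8 - d3/5 - d2 = 12/5
  d6 = d2/2 + d3 - d4*5 = -79/2
  d7 = d3 - d5*5 - d2*2 = -19
  d8 = d4*2 - d6 = 115/2
  d9 = d3 - d1 = 1
Walk from origin (0, 0):
  seg 1: right by d8 = 115/2 → (115/2, 0)
  seg 2: left by d4 = 9 → (97/2, 0)
  seg 3: up by d4 = 9 → (97/2, 9)
  seg 4: right by d2 = 5 → (107/2, 9)
  seg 5: left by d6 = -79/2 → (93, 9)
  seg 6: left by d8 = 115/2 → (71/2, 9)
  seg 7: right by d3 = 3 → (77/2, 9)
  seg 8: down by d2 = 5 → (77/2, 4)
  seg 9: left by d2 = 5 → (67/2, 4)

d5 = 12/5
d6 = -79/2
d7 = -19
d8 = 115/2
d9 = 1
endpoint = (67/2, 4)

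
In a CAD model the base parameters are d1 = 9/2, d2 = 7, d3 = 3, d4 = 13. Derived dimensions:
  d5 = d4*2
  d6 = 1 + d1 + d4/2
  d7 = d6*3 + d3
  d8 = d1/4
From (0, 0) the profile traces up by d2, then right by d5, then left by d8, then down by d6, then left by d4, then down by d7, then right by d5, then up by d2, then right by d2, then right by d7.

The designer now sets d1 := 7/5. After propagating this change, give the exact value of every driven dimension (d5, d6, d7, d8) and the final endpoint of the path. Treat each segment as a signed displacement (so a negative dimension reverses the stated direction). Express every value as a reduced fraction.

Apply edit: d1 := 7/5
  d5 = d4*2 = 26
  d6 = 1 + d1 + d4/2 = 89/10
  d7 = d6*3 + d3 = 297/10
  d8 = d1/4 = 7/20
Walk from origin (0, 0):
  seg 1: up by d2 = 7 → (0, 7)
  seg 2: right by d5 = 26 → (26, 7)
  seg 3: left by d8 = 7/20 → (513/20, 7)
  seg 4: down by d6 = 89/10 → (513/20, -19/10)
  seg 5: left by d4 = 13 → (253/20, -19/10)
  seg 6: down by d7 = 297/10 → (253/20, -158/5)
  seg 7: right by d5 = 26 → (773/20, -158/5)
  seg 8: up by d2 = 7 → (773/20, -123/5)
  seg 9: right by d2 = 7 → (913/20, -123/5)
  seg 10: right by d7 = 297/10 → (1507/20, -123/5)

d5 = 26
d6 = 89/10
d7 = 297/10
d8 = 7/20
endpoint = (1507/20, -123/5)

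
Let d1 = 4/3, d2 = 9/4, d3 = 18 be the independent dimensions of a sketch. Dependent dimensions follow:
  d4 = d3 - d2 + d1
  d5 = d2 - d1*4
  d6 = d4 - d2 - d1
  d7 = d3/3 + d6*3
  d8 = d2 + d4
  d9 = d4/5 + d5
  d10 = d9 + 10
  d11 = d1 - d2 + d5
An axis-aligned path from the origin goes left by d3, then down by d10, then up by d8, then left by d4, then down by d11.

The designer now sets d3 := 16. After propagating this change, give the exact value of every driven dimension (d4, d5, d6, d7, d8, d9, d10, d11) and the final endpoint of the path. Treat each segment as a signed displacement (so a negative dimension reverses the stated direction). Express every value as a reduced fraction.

Apply edit: d3 := 16
  d4 = d3 - d2 + d1 = 181/12
  d5 = d2 - d1*4 = -37/12
  d6 = d4 - d2 - d1 = 23/2
  d7 = d3/3 + d6*3 = 239/6
  d8 = d2 + d4 = 52/3
  d9 = d4/5 + d5 = -1/15
  d10 = d9 + 10 = 149/15
  d11 = d1 - d2 + d5 = -4
Walk from origin (0, 0):
  seg 1: left by d3 = 16 → (-16, 0)
  seg 2: down by d10 = 149/15 → (-16, -149/15)
  seg 3: up by d8 = 52/3 → (-16, 37/5)
  seg 4: left by d4 = 181/12 → (-373/12, 37/5)
  seg 5: down by d11 = -4 → (-373/12, 57/5)

d4 = 181/12
d5 = -37/12
d6 = 23/2
d7 = 239/6
d8 = 52/3
d9 = -1/15
d10 = 149/15
d11 = -4
endpoint = (-373/12, 57/5)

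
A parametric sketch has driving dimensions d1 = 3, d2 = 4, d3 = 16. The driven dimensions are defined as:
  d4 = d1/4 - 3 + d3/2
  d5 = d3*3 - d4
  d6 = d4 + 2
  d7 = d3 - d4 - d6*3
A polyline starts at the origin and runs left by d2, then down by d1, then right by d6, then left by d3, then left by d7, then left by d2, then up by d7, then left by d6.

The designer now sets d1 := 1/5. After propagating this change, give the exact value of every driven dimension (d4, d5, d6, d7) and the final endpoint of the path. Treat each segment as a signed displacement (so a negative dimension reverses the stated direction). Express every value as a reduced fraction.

Apply edit: d1 := 1/5
  d4 = d1/4 - 3 + d3/2 = 101/20
  d5 = d3*3 - d4 = 859/20
  d6 = d4 + 2 = 141/20
  d7 = d3 - d4 - d6*3 = -51/5
Walk from origin (0, 0):
  seg 1: left by d2 = 4 → (-4, 0)
  seg 2: down by d1 = 1/5 → (-4, -1/5)
  seg 3: right by d6 = 141/20 → (61/20, -1/5)
  seg 4: left by d3 = 16 → (-259/20, -1/5)
  seg 5: left by d7 = -51/5 → (-11/4, -1/5)
  seg 6: left by d2 = 4 → (-27/4, -1/5)
  seg 7: up by d7 = -51/5 → (-27/4, -52/5)
  seg 8: left by d6 = 141/20 → (-69/5, -52/5)

d4 = 101/20
d5 = 859/20
d6 = 141/20
d7 = -51/5
endpoint = (-69/5, -52/5)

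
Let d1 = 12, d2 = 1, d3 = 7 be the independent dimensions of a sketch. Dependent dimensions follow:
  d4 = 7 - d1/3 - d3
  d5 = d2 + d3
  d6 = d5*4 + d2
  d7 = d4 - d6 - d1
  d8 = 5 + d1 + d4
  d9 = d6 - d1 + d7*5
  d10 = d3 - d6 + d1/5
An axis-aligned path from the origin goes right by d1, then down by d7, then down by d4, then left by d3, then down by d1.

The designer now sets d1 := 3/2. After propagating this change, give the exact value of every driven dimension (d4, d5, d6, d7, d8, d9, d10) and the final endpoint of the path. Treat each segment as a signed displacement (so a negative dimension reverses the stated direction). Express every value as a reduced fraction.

d4 = -1/2
d5 = 8
d6 = 33
d7 = -35
d8 = 6
d9 = -287/2
d10 = -257/10
endpoint = (-11/2, 34)

Apply edit: d1 := 3/2
  d4 = 7 - d1/3 - d3 = -1/2
  d5 = d2 + d3 = 8
  d6 = d5*4 + d2 = 33
  d7 = d4 - d6 - d1 = -35
  d8 = 5 + d1 + d4 = 6
  d9 = d6 - d1 + d7*5 = -287/2
  d10 = d3 - d6 + d1/5 = -257/10
Walk from origin (0, 0):
  seg 1: right by d1 = 3/2 → (3/2, 0)
  seg 2: down by d7 = -35 → (3/2, 35)
  seg 3: down by d4 = -1/2 → (3/2, 71/2)
  seg 4: left by d3 = 7 → (-11/2, 71/2)
  seg 5: down by d1 = 3/2 → (-11/2, 34)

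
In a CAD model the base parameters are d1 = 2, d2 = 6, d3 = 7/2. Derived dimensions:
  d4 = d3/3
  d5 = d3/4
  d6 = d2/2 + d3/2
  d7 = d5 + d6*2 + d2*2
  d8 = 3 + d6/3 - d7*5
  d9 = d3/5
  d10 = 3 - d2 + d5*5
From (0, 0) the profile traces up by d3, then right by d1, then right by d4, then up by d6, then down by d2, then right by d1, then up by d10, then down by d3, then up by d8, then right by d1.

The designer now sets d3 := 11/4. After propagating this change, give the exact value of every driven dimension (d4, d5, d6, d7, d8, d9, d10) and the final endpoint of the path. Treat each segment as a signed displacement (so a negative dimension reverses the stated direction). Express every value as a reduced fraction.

Apply edit: d3 := 11/4
  d4 = d3/3 = 11/12
  d5 = d3/4 = 11/16
  d6 = d2/2 + d3/2 = 35/8
  d7 = d5 + d6*2 + d2*2 = 343/16
  d8 = 3 + d6/3 - d7*5 = -4931/48
  d9 = d3/5 = 11/20
  d10 = 3 - d2 + d5*5 = 7/16
Walk from origin (0, 0):
  seg 1: up by d3 = 11/4 → (0, 11/4)
  seg 2: right by d1 = 2 → (2, 11/4)
  seg 3: right by d4 = 11/12 → (35/12, 11/4)
  seg 4: up by d6 = 35/8 → (35/12, 57/8)
  seg 5: down by d2 = 6 → (35/12, 9/8)
  seg 6: right by d1 = 2 → (59/12, 9/8)
  seg 7: up by d10 = 7/16 → (59/12, 25/16)
  seg 8: down by d3 = 11/4 → (59/12, -19/16)
  seg 9: up by d8 = -4931/48 → (59/12, -1247/12)
  seg 10: right by d1 = 2 → (83/12, -1247/12)

d4 = 11/12
d5 = 11/16
d6 = 35/8
d7 = 343/16
d8 = -4931/48
d9 = 11/20
d10 = 7/16
endpoint = (83/12, -1247/12)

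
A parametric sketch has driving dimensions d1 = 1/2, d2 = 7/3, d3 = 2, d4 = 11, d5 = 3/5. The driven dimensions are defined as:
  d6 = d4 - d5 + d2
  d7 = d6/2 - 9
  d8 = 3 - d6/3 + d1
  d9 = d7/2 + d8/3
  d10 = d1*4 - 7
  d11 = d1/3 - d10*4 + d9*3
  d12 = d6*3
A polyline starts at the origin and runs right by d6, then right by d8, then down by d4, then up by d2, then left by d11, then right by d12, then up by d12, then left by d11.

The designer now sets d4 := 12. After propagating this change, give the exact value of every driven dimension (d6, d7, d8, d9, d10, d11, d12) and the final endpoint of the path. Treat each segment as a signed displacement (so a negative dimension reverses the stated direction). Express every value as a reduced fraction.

Apply edit: d4 := 12
  d6 = d4 - d5 + d2 = 206/15
  d7 = d6/2 - 9 = -32/15
  d8 = 3 - d6/3 + d1 = -97/90
  d9 = d7/2 + d8/3 = -77/54
  d10 = d1*4 - 7 = -5
  d11 = d1/3 - d10*4 + d9*3 = 143/9
  d12 = d6*3 = 206/5
Walk from origin (0, 0):
  seg 1: right by d6 = 206/15 → (206/15, 0)
  seg 2: right by d8 = -97/90 → (1139/90, 0)
  seg 3: down by d4 = 12 → (1139/90, -12)
  seg 4: up by d2 = 7/3 → (1139/90, -29/3)
  seg 5: left by d11 = 143/9 → (-97/30, -29/3)
  seg 6: right by d12 = 206/5 → (1139/30, -29/3)
  seg 7: up by d12 = 206/5 → (1139/30, 473/15)
  seg 8: left by d11 = 143/9 → (1987/90, 473/15)

d6 = 206/15
d7 = -32/15
d8 = -97/90
d9 = -77/54
d10 = -5
d11 = 143/9
d12 = 206/5
endpoint = (1987/90, 473/15)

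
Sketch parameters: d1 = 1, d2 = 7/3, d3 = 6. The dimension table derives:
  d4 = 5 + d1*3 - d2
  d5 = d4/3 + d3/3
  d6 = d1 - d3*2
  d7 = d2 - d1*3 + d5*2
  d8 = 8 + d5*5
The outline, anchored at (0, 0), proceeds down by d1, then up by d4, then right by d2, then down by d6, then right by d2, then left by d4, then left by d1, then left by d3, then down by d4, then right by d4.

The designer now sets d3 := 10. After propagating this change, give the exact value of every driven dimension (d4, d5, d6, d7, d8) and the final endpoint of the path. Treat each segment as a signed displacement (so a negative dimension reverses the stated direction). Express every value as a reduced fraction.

Apply edit: d3 := 10
  d4 = 5 + d1*3 - d2 = 17/3
  d5 = d4/3 + d3/3 = 47/9
  d6 = d1 - d3*2 = -19
  d7 = d2 - d1*3 + d5*2 = 88/9
  d8 = 8 + d5*5 = 307/9
Walk from origin (0, 0):
  seg 1: down by d1 = 1 → (0, -1)
  seg 2: up by d4 = 17/3 → (0, 14/3)
  seg 3: right by d2 = 7/3 → (7/3, 14/3)
  seg 4: down by d6 = -19 → (7/3, 71/3)
  seg 5: right by d2 = 7/3 → (14/3, 71/3)
  seg 6: left by d4 = 17/3 → (-1, 71/3)
  seg 7: left by d1 = 1 → (-2, 71/3)
  seg 8: left by d3 = 10 → (-12, 71/3)
  seg 9: down by d4 = 17/3 → (-12, 18)
  seg 10: right by d4 = 17/3 → (-19/3, 18)

d4 = 17/3
d5 = 47/9
d6 = -19
d7 = 88/9
d8 = 307/9
endpoint = (-19/3, 18)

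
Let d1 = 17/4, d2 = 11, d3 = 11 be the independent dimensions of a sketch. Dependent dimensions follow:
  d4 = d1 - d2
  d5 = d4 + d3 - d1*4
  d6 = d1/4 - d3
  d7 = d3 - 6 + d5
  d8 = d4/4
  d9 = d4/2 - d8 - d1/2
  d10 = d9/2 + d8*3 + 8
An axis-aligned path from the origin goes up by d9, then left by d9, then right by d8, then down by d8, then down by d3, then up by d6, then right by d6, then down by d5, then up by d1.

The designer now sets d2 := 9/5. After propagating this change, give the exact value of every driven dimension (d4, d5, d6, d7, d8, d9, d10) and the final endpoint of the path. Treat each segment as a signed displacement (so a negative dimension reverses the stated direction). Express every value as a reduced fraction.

Apply edit: d2 := 9/5
  d4 = d1 - d2 = 49/20
  d5 = d4 + d3 - d1*4 = -71/20
  d6 = d1/4 - d3 = -159/16
  d7 = d3 - 6 + d5 = 29/20
  d8 = d4/4 = 49/80
  d9 = d4/2 - d8 - d1/2 = -121/80
  d10 = d9/2 + d8*3 + 8 = 1453/160
Walk from origin (0, 0):
  seg 1: up by d9 = -121/80 → (0, -121/80)
  seg 2: left by d9 = -121/80 → (121/80, -121/80)
  seg 3: right by d8 = 49/80 → (17/8, -121/80)
  seg 4: down by d8 = 49/80 → (17/8, -17/8)
  seg 5: down by d3 = 11 → (17/8, -105/8)
  seg 6: up by d6 = -159/16 → (17/8, -369/16)
  seg 7: right by d6 = -159/16 → (-125/16, -369/16)
  seg 8: down by d5 = -71/20 → (-125/16, -1561/80)
  seg 9: up by d1 = 17/4 → (-125/16, -1221/80)

d4 = 49/20
d5 = -71/20
d6 = -159/16
d7 = 29/20
d8 = 49/80
d9 = -121/80
d10 = 1453/160
endpoint = (-125/16, -1221/80)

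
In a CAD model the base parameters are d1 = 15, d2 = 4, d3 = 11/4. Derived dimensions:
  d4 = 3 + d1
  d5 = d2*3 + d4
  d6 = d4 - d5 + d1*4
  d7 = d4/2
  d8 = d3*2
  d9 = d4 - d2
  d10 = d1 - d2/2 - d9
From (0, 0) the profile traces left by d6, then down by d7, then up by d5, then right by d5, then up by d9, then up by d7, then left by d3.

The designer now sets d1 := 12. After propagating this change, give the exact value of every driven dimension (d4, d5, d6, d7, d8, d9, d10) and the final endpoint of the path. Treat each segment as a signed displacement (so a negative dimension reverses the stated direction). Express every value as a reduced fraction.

d4 = 15
d5 = 27
d6 = 36
d7 = 15/2
d8 = 11/2
d9 = 11
d10 = -1
endpoint = (-47/4, 38)

Apply edit: d1 := 12
  d4 = 3 + d1 = 15
  d5 = d2*3 + d4 = 27
  d6 = d4 - d5 + d1*4 = 36
  d7 = d4/2 = 15/2
  d8 = d3*2 = 11/2
  d9 = d4 - d2 = 11
  d10 = d1 - d2/2 - d9 = -1
Walk from origin (0, 0):
  seg 1: left by d6 = 36 → (-36, 0)
  seg 2: down by d7 = 15/2 → (-36, -15/2)
  seg 3: up by d5 = 27 → (-36, 39/2)
  seg 4: right by d5 = 27 → (-9, 39/2)
  seg 5: up by d9 = 11 → (-9, 61/2)
  seg 6: up by d7 = 15/2 → (-9, 38)
  seg 7: left by d3 = 11/4 → (-47/4, 38)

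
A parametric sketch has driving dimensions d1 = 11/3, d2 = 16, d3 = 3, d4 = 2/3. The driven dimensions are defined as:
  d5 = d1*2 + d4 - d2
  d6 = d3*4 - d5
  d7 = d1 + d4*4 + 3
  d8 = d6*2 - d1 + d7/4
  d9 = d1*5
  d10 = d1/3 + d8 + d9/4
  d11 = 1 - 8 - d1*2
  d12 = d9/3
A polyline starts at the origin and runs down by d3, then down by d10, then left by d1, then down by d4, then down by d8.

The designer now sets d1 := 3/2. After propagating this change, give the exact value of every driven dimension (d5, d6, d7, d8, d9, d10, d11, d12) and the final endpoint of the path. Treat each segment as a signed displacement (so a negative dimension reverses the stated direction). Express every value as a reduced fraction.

d5 = -37/3
d6 = 73/3
d7 = 43/6
d8 = 1175/24
d9 = 15/2
d10 = 154/3
d11 = -10
d12 = 5/2
endpoint = (-3/2, -2495/24)

Apply edit: d1 := 3/2
  d5 = d1*2 + d4 - d2 = -37/3
  d6 = d3*4 - d5 = 73/3
  d7 = d1 + d4*4 + 3 = 43/6
  d8 = d6*2 - d1 + d7/4 = 1175/24
  d9 = d1*5 = 15/2
  d10 = d1/3 + d8 + d9/4 = 154/3
  d11 = 1 - 8 - d1*2 = -10
  d12 = d9/3 = 5/2
Walk from origin (0, 0):
  seg 1: down by d3 = 3 → (0, -3)
  seg 2: down by d10 = 154/3 → (0, -163/3)
  seg 3: left by d1 = 3/2 → (-3/2, -163/3)
  seg 4: down by d4 = 2/3 → (-3/2, -55)
  seg 5: down by d8 = 1175/24 → (-3/2, -2495/24)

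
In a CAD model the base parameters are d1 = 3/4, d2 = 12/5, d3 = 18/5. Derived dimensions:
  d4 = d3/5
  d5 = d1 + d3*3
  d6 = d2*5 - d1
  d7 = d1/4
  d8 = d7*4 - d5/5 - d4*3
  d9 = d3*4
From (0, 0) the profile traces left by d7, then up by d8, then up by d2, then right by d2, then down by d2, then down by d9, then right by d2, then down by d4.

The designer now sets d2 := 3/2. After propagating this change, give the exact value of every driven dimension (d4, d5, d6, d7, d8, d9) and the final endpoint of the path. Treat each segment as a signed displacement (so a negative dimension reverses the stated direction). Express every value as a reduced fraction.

Apply edit: d2 := 3/2
  d4 = d3/5 = 18/25
  d5 = d1 + d3*3 = 231/20
  d6 = d2*5 - d1 = 27/4
  d7 = d1/4 = 3/16
  d8 = d7*4 - d5/5 - d4*3 = -93/25
  d9 = d3*4 = 72/5
Walk from origin (0, 0):
  seg 1: left by d7 = 3/16 → (-3/16, 0)
  seg 2: up by d8 = -93/25 → (-3/16, -93/25)
  seg 3: up by d2 = 3/2 → (-3/16, -111/50)
  seg 4: right by d2 = 3/2 → (21/16, -111/50)
  seg 5: down by d2 = 3/2 → (21/16, -93/25)
  seg 6: down by d9 = 72/5 → (21/16, -453/25)
  seg 7: right by d2 = 3/2 → (45/16, -453/25)
  seg 8: down by d4 = 18/25 → (45/16, -471/25)

d4 = 18/25
d5 = 231/20
d6 = 27/4
d7 = 3/16
d8 = -93/25
d9 = 72/5
endpoint = (45/16, -471/25)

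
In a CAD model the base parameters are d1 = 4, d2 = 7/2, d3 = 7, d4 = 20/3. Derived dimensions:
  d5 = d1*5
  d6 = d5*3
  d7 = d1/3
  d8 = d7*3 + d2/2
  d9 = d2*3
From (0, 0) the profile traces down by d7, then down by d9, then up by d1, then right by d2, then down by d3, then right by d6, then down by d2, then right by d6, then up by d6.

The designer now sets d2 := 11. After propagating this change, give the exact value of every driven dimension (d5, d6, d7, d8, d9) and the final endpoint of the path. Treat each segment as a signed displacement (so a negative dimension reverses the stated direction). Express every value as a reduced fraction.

d5 = 20
d6 = 60
d7 = 4/3
d8 = 19/2
d9 = 33
endpoint = (131, 35/3)

Apply edit: d2 := 11
  d5 = d1*5 = 20
  d6 = d5*3 = 60
  d7 = d1/3 = 4/3
  d8 = d7*3 + d2/2 = 19/2
  d9 = d2*3 = 33
Walk from origin (0, 0):
  seg 1: down by d7 = 4/3 → (0, -4/3)
  seg 2: down by d9 = 33 → (0, -103/3)
  seg 3: up by d1 = 4 → (0, -91/3)
  seg 4: right by d2 = 11 → (11, -91/3)
  seg 5: down by d3 = 7 → (11, -112/3)
  seg 6: right by d6 = 60 → (71, -112/3)
  seg 7: down by d2 = 11 → (71, -145/3)
  seg 8: right by d6 = 60 → (131, -145/3)
  seg 9: up by d6 = 60 → (131, 35/3)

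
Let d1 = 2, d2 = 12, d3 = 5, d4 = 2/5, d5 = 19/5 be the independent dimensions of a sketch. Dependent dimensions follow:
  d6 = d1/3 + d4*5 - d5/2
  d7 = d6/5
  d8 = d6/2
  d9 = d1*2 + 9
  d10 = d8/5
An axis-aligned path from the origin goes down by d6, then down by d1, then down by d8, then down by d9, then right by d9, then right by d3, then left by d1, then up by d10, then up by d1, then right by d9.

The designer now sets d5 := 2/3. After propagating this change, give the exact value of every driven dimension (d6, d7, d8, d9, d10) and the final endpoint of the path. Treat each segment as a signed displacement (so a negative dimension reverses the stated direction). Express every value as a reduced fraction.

d6 = 7/3
d7 = 7/15
d8 = 7/6
d9 = 13
d10 = 7/30
endpoint = (29, -244/15)

Apply edit: d5 := 2/3
  d6 = d1/3 + d4*5 - d5/2 = 7/3
  d7 = d6/5 = 7/15
  d8 = d6/2 = 7/6
  d9 = d1*2 + 9 = 13
  d10 = d8/5 = 7/30
Walk from origin (0, 0):
  seg 1: down by d6 = 7/3 → (0, -7/3)
  seg 2: down by d1 = 2 → (0, -13/3)
  seg 3: down by d8 = 7/6 → (0, -11/2)
  seg 4: down by d9 = 13 → (0, -37/2)
  seg 5: right by d9 = 13 → (13, -37/2)
  seg 6: right by d3 = 5 → (18, -37/2)
  seg 7: left by d1 = 2 → (16, -37/2)
  seg 8: up by d10 = 7/30 → (16, -274/15)
  seg 9: up by d1 = 2 → (16, -244/15)
  seg 10: right by d9 = 13 → (29, -244/15)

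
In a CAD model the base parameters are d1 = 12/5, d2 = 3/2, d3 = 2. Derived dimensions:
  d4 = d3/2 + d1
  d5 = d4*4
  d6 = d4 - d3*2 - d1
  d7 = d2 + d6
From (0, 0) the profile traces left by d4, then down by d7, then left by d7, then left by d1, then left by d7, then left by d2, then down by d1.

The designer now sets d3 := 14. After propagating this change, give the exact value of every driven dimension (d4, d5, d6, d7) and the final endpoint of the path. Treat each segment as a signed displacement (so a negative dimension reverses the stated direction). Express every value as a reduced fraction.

Apply edit: d3 := 14
  d4 = d3/2 + d1 = 47/5
  d5 = d4*4 = 188/5
  d6 = d4 - d3*2 - d1 = -21
  d7 = d2 + d6 = -39/2
Walk from origin (0, 0):
  seg 1: left by d4 = 47/5 → (-47/5, 0)
  seg 2: down by d7 = -39/2 → (-47/5, 39/2)
  seg 3: left by d7 = -39/2 → (101/10, 39/2)
  seg 4: left by d1 = 12/5 → (77/10, 39/2)
  seg 5: left by d7 = -39/2 → (136/5, 39/2)
  seg 6: left by d2 = 3/2 → (257/10, 39/2)
  seg 7: down by d1 = 12/5 → (257/10, 171/10)

d4 = 47/5
d5 = 188/5
d6 = -21
d7 = -39/2
endpoint = (257/10, 171/10)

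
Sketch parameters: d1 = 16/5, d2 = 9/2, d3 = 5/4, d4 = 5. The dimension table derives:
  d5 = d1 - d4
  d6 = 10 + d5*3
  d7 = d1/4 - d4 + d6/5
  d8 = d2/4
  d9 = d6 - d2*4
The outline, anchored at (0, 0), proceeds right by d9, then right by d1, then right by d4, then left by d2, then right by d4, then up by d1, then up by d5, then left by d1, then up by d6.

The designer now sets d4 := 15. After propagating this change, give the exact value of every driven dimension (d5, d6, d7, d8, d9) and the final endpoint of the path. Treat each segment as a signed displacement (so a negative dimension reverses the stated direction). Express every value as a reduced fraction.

Apply edit: d4 := 15
  d5 = d1 - d4 = -59/5
  d6 = 10 + d5*3 = -127/5
  d7 = d1/4 - d4 + d6/5 = -482/25
  d8 = d2/4 = 9/8
  d9 = d6 - d2*4 = -217/5
Walk from origin (0, 0):
  seg 1: right by d9 = -217/5 → (-217/5, 0)
  seg 2: right by d1 = 16/5 → (-201/5, 0)
  seg 3: right by d4 = 15 → (-126/5, 0)
  seg 4: left by d2 = 9/2 → (-297/10, 0)
  seg 5: right by d4 = 15 → (-147/10, 0)
  seg 6: up by d1 = 16/5 → (-147/10, 16/5)
  seg 7: up by d5 = -59/5 → (-147/10, -43/5)
  seg 8: left by d1 = 16/5 → (-179/10, -43/5)
  seg 9: up by d6 = -127/5 → (-179/10, -34)

d5 = -59/5
d6 = -127/5
d7 = -482/25
d8 = 9/8
d9 = -217/5
endpoint = (-179/10, -34)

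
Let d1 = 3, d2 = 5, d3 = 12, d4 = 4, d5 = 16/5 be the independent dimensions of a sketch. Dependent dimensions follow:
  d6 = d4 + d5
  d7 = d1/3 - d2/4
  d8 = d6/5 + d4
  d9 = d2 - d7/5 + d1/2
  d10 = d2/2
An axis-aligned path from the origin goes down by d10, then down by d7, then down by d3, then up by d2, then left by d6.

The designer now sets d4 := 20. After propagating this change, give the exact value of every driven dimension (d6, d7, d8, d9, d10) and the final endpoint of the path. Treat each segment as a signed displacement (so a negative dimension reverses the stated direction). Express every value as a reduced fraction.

d6 = 116/5
d7 = -1/4
d8 = 616/25
d9 = 131/20
d10 = 5/2
endpoint = (-116/5, -37/4)

Apply edit: d4 := 20
  d6 = d4 + d5 = 116/5
  d7 = d1/3 - d2/4 = -1/4
  d8 = d6/5 + d4 = 616/25
  d9 = d2 - d7/5 + d1/2 = 131/20
  d10 = d2/2 = 5/2
Walk from origin (0, 0):
  seg 1: down by d10 = 5/2 → (0, -5/2)
  seg 2: down by d7 = -1/4 → (0, -9/4)
  seg 3: down by d3 = 12 → (0, -57/4)
  seg 4: up by d2 = 5 → (0, -37/4)
  seg 5: left by d6 = 116/5 → (-116/5, -37/4)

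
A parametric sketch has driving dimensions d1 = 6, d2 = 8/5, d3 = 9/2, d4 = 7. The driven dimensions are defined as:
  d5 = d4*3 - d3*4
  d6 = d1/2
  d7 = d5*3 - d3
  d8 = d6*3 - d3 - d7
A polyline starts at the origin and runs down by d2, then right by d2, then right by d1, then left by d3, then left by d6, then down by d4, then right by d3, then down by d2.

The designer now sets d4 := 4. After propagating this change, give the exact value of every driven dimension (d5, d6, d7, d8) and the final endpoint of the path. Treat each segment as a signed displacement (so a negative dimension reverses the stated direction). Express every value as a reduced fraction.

d5 = -6
d6 = 3
d7 = -45/2
d8 = 27
endpoint = (23/5, -36/5)

Apply edit: d4 := 4
  d5 = d4*3 - d3*4 = -6
  d6 = d1/2 = 3
  d7 = d5*3 - d3 = -45/2
  d8 = d6*3 - d3 - d7 = 27
Walk from origin (0, 0):
  seg 1: down by d2 = 8/5 → (0, -8/5)
  seg 2: right by d2 = 8/5 → (8/5, -8/5)
  seg 3: right by d1 = 6 → (38/5, -8/5)
  seg 4: left by d3 = 9/2 → (31/10, -8/5)
  seg 5: left by d6 = 3 → (1/10, -8/5)
  seg 6: down by d4 = 4 → (1/10, -28/5)
  seg 7: right by d3 = 9/2 → (23/5, -28/5)
  seg 8: down by d2 = 8/5 → (23/5, -36/5)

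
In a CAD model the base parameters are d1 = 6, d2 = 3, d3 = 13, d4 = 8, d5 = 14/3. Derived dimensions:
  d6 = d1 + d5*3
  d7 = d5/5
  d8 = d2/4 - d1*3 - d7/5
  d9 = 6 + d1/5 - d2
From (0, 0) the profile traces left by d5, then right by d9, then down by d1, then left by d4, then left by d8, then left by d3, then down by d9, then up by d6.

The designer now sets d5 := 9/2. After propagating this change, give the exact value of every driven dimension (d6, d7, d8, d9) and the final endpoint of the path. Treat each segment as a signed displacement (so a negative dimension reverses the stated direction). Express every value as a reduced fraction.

d6 = 39/2
d7 = 9/10
d8 = -1743/100
d9 = 21/5
endpoint = (-387/100, 93/10)

Apply edit: d5 := 9/2
  d6 = d1 + d5*3 = 39/2
  d7 = d5/5 = 9/10
  d8 = d2/4 - d1*3 - d7/5 = -1743/100
  d9 = 6 + d1/5 - d2 = 21/5
Walk from origin (0, 0):
  seg 1: left by d5 = 9/2 → (-9/2, 0)
  seg 2: right by d9 = 21/5 → (-3/10, 0)
  seg 3: down by d1 = 6 → (-3/10, -6)
  seg 4: left by d4 = 8 → (-83/10, -6)
  seg 5: left by d8 = -1743/100 → (913/100, -6)
  seg 6: left by d3 = 13 → (-387/100, -6)
  seg 7: down by d9 = 21/5 → (-387/100, -51/5)
  seg 8: up by d6 = 39/2 → (-387/100, 93/10)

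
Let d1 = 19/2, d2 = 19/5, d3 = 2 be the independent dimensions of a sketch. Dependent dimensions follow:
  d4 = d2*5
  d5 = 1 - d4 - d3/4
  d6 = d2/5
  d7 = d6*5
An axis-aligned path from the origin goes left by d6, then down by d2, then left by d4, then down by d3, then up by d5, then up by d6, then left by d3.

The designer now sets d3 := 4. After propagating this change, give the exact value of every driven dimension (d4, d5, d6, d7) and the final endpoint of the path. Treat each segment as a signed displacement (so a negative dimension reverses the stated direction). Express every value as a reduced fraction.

Apply edit: d3 := 4
  d4 = d2*5 = 19
  d5 = 1 - d4 - d3/4 = -19
  d6 = d2/5 = 19/25
  d7 = d6*5 = 19/5
Walk from origin (0, 0):
  seg 1: left by d6 = 19/25 → (-19/25, 0)
  seg 2: down by d2 = 19/5 → (-19/25, -19/5)
  seg 3: left by d4 = 19 → (-494/25, -19/5)
  seg 4: down by d3 = 4 → (-494/25, -39/5)
  seg 5: up by d5 = -19 → (-494/25, -134/5)
  seg 6: up by d6 = 19/25 → (-494/25, -651/25)
  seg 7: left by d3 = 4 → (-594/25, -651/25)

d4 = 19
d5 = -19
d6 = 19/25
d7 = 19/5
endpoint = (-594/25, -651/25)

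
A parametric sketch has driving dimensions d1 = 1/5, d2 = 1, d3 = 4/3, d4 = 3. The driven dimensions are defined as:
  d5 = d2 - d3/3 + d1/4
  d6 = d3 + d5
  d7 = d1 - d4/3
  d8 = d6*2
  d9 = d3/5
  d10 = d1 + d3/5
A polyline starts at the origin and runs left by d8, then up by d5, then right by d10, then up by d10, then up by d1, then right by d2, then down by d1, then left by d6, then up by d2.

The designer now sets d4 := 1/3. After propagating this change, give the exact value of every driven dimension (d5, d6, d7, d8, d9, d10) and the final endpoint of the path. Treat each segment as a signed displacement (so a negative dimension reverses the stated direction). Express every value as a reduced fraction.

d5 = 109/180
d6 = 349/180
d7 = 4/45
d8 = 349/90
d9 = 4/15
d10 = 7/15
endpoint = (-87/20, 373/180)

Apply edit: d4 := 1/3
  d5 = d2 - d3/3 + d1/4 = 109/180
  d6 = d3 + d5 = 349/180
  d7 = d1 - d4/3 = 4/45
  d8 = d6*2 = 349/90
  d9 = d3/5 = 4/15
  d10 = d1 + d3/5 = 7/15
Walk from origin (0, 0):
  seg 1: left by d8 = 349/90 → (-349/90, 0)
  seg 2: up by d5 = 109/180 → (-349/90, 109/180)
  seg 3: right by d10 = 7/15 → (-307/90, 109/180)
  seg 4: up by d10 = 7/15 → (-307/90, 193/180)
  seg 5: up by d1 = 1/5 → (-307/90, 229/180)
  seg 6: right by d2 = 1 → (-217/90, 229/180)
  seg 7: down by d1 = 1/5 → (-217/90, 193/180)
  seg 8: left by d6 = 349/180 → (-87/20, 193/180)
  seg 9: up by d2 = 1 → (-87/20, 373/180)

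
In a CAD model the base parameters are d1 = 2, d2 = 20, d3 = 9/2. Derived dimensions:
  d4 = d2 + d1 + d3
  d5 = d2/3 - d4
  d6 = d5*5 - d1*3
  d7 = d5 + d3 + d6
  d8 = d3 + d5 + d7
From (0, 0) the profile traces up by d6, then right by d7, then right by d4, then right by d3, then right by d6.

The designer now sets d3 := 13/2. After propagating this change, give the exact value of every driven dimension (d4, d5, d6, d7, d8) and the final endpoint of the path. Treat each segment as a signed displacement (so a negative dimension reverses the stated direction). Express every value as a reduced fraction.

d4 = 57/2
d5 = -131/6
d6 = -691/6
d7 = -261/2
d8 = -875/6
endpoint = (-632/3, -691/6)

Apply edit: d3 := 13/2
  d4 = d2 + d1 + d3 = 57/2
  d5 = d2/3 - d4 = -131/6
  d6 = d5*5 - d1*3 = -691/6
  d7 = d5 + d3 + d6 = -261/2
  d8 = d3 + d5 + d7 = -875/6
Walk from origin (0, 0):
  seg 1: up by d6 = -691/6 → (0, -691/6)
  seg 2: right by d7 = -261/2 → (-261/2, -691/6)
  seg 3: right by d4 = 57/2 → (-102, -691/6)
  seg 4: right by d3 = 13/2 → (-191/2, -691/6)
  seg 5: right by d6 = -691/6 → (-632/3, -691/6)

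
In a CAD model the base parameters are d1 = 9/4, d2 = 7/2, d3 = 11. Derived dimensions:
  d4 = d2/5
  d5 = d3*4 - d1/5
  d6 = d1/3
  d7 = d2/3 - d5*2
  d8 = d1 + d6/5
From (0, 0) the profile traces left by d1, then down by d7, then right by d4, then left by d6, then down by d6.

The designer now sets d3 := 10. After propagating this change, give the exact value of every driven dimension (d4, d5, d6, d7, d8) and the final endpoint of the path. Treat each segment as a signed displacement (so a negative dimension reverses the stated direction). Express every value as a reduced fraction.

Apply edit: d3 := 10
  d4 = d2/5 = 7/10
  d5 = d3*4 - d1/5 = 791/20
  d6 = d1/3 = 3/4
  d7 = d2/3 - d5*2 = -1169/15
  d8 = d1 + d6/5 = 12/5
Walk from origin (0, 0):
  seg 1: left by d1 = 9/4 → (-9/4, 0)
  seg 2: down by d7 = -1169/15 → (-9/4, 1169/15)
  seg 3: right by d4 = 7/10 → (-31/20, 1169/15)
  seg 4: left by d6 = 3/4 → (-23/10, 1169/15)
  seg 5: down by d6 = 3/4 → (-23/10, 4631/60)

d4 = 7/10
d5 = 791/20
d6 = 3/4
d7 = -1169/15
d8 = 12/5
endpoint = (-23/10, 4631/60)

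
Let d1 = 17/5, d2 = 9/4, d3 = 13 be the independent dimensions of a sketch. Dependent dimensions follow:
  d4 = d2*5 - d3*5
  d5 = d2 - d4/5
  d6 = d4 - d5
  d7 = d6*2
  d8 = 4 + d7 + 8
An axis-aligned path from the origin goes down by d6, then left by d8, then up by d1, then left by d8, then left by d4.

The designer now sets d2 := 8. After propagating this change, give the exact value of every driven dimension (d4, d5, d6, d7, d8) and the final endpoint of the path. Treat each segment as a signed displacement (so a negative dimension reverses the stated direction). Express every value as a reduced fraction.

Apply edit: d2 := 8
  d4 = d2*5 - d3*5 = -25
  d5 = d2 - d4/5 = 13
  d6 = d4 - d5 = -38
  d7 = d6*2 = -76
  d8 = 4 + d7 + 8 = -64
Walk from origin (0, 0):
  seg 1: down by d6 = -38 → (0, 38)
  seg 2: left by d8 = -64 → (64, 38)
  seg 3: up by d1 = 17/5 → (64, 207/5)
  seg 4: left by d8 = -64 → (128, 207/5)
  seg 5: left by d4 = -25 → (153, 207/5)

d4 = -25
d5 = 13
d6 = -38
d7 = -76
d8 = -64
endpoint = (153, 207/5)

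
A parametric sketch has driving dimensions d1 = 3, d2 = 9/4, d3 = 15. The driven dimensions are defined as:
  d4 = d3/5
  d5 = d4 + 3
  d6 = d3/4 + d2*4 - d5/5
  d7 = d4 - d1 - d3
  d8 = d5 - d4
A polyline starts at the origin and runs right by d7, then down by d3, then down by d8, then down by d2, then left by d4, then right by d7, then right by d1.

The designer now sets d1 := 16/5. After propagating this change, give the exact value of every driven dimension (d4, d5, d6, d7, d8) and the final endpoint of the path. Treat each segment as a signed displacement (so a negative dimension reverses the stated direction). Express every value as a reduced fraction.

Apply edit: d1 := 16/5
  d4 = d3/5 = 3
  d5 = d4 + 3 = 6
  d6 = d3/4 + d2*4 - d5/5 = 231/20
  d7 = d4 - d1 - d3 = -76/5
  d8 = d5 - d4 = 3
Walk from origin (0, 0):
  seg 1: right by d7 = -76/5 → (-76/5, 0)
  seg 2: down by d3 = 15 → (-76/5, -15)
  seg 3: down by d8 = 3 → (-76/5, -18)
  seg 4: down by d2 = 9/4 → (-76/5, -81/4)
  seg 5: left by d4 = 3 → (-91/5, -81/4)
  seg 6: right by d7 = -76/5 → (-167/5, -81/4)
  seg 7: right by d1 = 16/5 → (-151/5, -81/4)

d4 = 3
d5 = 6
d6 = 231/20
d7 = -76/5
d8 = 3
endpoint = (-151/5, -81/4)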